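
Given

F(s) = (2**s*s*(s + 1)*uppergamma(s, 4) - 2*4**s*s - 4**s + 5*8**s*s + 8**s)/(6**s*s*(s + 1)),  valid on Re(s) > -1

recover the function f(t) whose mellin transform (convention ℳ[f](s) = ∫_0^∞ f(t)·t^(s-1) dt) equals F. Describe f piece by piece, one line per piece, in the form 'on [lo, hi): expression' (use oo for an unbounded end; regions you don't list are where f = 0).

the common scale on t comes off first: t on [0, 1); 2*t + 1 on [1, 2); exp(-2*t) on [2, ∞)
decompose at 2/3, 4/3; ℳ[f](s) sums the 3 pieces' integrals
the [0, 2/3) slice contributes ∫ 3*t/2·t^(s-1) dt
[2/3, 4/3) adds the kernel integral of (3*t + 1)
segment 4/3 to ∞ holds exp(-3*t); add its integral

on [0, 2/3): 3*t/2
on [2/3, 4/3): 3*t + 1
on [4/3, oo): exp(-3*t)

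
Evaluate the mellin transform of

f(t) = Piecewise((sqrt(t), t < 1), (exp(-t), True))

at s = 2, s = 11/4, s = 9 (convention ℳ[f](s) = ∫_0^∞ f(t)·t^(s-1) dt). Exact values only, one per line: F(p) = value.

decompose at 1; ℳ[f](s) sums the 2 pieces' integrals
∫ sqrt(t)·t^(s-1) over [0, 1)
segment [1, ∞) carries exp(-t); integrate it

F(2) = 2/5 + 2*exp(-1)
F(11/4) = 4/13 + uppergamma(11/4, 1)
F(9) = 2/19 + 109601*exp(-1)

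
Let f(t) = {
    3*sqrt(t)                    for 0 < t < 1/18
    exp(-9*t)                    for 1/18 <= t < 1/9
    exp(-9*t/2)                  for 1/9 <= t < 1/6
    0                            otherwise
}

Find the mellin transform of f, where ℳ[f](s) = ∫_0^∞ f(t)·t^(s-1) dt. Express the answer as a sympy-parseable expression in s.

(2**s*(2*s + 1)*uppergamma(s, 1/2) - 2**s*(2*s + 1)*uppergamma(s, 1) + 4**s*(2*s + 1)*uppergamma(s, 1/2) - 4**s*(2*s + 1)*uppergamma(s, 3/4) + sqrt(2))/(18**s*(2*s + 1))
  Re(s) > -1/2

undo the common scale on t: sqrt(6)*sqrt(t) on [0, 1/12); exp(-6*t) on [1/12, 1/6); exp(-3*t) on [1/6, 1/4)
back out the common scale on t: sqrt(3)*sqrt(t) on [0, 1/6); exp(-3*t) on [1/6, 1/3); exp(-3*t/2) on [1/3, 1/2)
invert the common scale on t to get sqrt(t) on [0, 1/2); exp(-t) on [1/2, 1); exp(-t/2) on [1, 3/2)
the 3 pieces separated at 1/18, 1/9 each add one integral
on [0, 1/18): add ∫ 3*sqrt(t)·t^(s-1) dt
on [1/18, 1/9): add ∫ exp(-9*t)·t^(s-1) dt
segment 1/9 to 1/6 holds exp(-9*t/2); add its integral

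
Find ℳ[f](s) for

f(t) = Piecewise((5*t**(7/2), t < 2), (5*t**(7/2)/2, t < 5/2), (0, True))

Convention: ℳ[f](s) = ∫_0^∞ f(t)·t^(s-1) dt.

the 2 pieces separated at 2 each add one integral
segment 0 to 2 holds 5*t**(7/2); add its integral
between 2 and 5/2 the integrand is 5*t**(7/2)/2·t^(s-1)

5*(2**(s + 7/2) + (5/2)**(s + 7/2))/(2*s + 7)
  Re(s) > -7/2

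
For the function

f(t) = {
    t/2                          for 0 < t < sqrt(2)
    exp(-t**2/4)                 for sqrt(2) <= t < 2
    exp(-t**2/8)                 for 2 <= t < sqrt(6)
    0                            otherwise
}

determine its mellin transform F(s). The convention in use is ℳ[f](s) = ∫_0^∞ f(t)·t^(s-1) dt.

the common scale on t comes off first: t on [0, sqrt(2)/2); exp(-t**2) on [sqrt(2)/2, 1); exp(-t**2/2) on [1, sqrt(6)/2)
the power substitution comes off first: sqrt(t) on [0, 1/2); exp(-t) on [1/2, 1); exp(-t/2) on [1, 3/2)
cuts at sqrt(2), 2: linearity sums the 3 kernel integrals
segment [0, sqrt(2)) carries t/2; integrate it
segment sqrt(2) to 2 holds exp(-t**2/4); add its integral
the [2, sqrt(6)) slice contributes ∫ exp(-t**2/8)·t^(s-1) dt

2**(s/2 - 1)*(2**(s/2)*(s + 1)*uppergamma(s/2, 1/2) - 2**(s/2)*(s + 1)*uppergamma(s/2, 1) + 2**s*(s + 1)*uppergamma(s/2, 1/2) - 2**s*(s + 1)*uppergamma(s/2, 3/4) + sqrt(2))/(s + 1)
  Re(s) > -1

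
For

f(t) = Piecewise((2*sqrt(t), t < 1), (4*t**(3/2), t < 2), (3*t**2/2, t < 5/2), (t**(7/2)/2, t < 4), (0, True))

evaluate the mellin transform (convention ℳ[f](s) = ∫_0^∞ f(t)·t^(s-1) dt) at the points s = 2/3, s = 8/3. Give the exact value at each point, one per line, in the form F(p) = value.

summing 4 kernel integrals split by 1, 2, 5/2 yields ℳ[f](s)
piece [0, 1): integrate 2*sqrt(t) against the kernel
[1, 2) adds the kernel integral of 4*t**(3/2)
for t in [2, 5/2): the term is ∫ 3*t**2/2·t^(s-1)
over [5/2, 4), the kernel integral of t**(7/2)/2 enters the sum

F(2/3) = -75*2**(5/6)*5**(1/6)/32 - 9*2**(2/3)/4 - 12/91 + 225*2**(1/3)*5**(2/3)/128 + 96*2**(1/6)/13 + 768*2**(1/3)/25
F(8/3) = -46875*2**(5/6)*5**(1/6)/4736 - 36*2**(2/3)/7 - 156/475 + 384*2**(1/6)/25 + 5625*2**(1/3)*5**(2/3)/896 + 12288*2**(1/3)/37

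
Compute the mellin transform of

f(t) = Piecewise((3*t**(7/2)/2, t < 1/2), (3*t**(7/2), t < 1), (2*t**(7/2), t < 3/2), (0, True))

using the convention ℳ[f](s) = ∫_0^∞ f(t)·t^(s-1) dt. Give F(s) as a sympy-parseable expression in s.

(-3*2**(-s - 7/2) + 4*(3/2)**(s + 7/2) + 2)/(2*s + 7)
  Re(s) > -7/2

f breaks at 1/2, 1 into 3 integrals to sum
[0, 1/2) adds the kernel integral of 3*t**(7/2)/2
[1/2, 1) adds the kernel integral of 3*t**(7/2)
over [1, 3/2), the kernel integral of 2*t**(7/2) enters the sum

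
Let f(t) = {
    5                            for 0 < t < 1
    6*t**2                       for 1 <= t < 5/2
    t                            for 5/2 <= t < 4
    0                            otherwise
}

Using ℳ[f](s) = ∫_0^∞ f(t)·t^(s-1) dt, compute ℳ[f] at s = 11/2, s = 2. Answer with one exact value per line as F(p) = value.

F(11/2) = 46875*sqrt(10)/208 + 901198/715
F(2) = 2423/32

along the cuts 1, 5/2, ℳ[f](s) splits into 3 integrals
between 0 and 1 the integrand is 5·t^(s-1)
[1, 5/2) adds the kernel integral of 6*t**2
[5/2, 4) adds the kernel integral of t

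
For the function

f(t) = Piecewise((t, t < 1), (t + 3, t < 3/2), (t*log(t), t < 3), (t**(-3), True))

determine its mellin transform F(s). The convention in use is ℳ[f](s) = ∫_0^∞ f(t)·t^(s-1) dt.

(-162*2**s*s*(s - 3)*(s**2 + 2*s + 1) - 162*2**s*(s - 3)*(s**2 + 2*s + 1) - 81*3**s*s**2*(s - 3)*(s + 1)*log(3) + 81*3**s*s**2*(s - 3)*(s + 1)*log(2) - 81*3**s*s*(s - 3)*(s + 1)*log(3) + 81*3**s*s*(s - 3)*(s + 1)*log(2) + 81*3**s*s*(s - 3)*(s + 1) + 243*3**s*s*(s - 3)*(s**2 + 2*s + 1) + 162*3**s*(s - 3)*(s**2 + 2*s + 1) + 162*6**s*s**2*(s - 3)*(s + 1)*log(3) - 162*6**s*s*(s - 3)*(s + 1) + 162*6**s*s*(s - 3)*(s + 1)*log(3) - 2*6**s*s*(s + 1)*(s**2 + 2*s + 1))/(54*2**s*s*(s - 3)*(s + 1)*(s**2 + 2*s + 1))
  -1 < Re(s) < 3

summing 4 kernel integrals split by 1, 3/2, 3 yields ℳ[f](s)
∫ t·t^(s-1) over [0, 1)
segment 1 to 3/2 holds (t + 3); add its integral
∫ t*log(t)·t^(s-1) over [3/2, 3)
on [3, ∞) integrate f = t**(-3) against the kernel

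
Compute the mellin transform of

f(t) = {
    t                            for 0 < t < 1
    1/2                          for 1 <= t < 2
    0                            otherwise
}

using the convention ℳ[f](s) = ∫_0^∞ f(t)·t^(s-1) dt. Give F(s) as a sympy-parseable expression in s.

(2**s*(s + 1) + s - 1)/(2*s*(s + 1))
  Re(s) > -1

integrate the 2 segments split at 1, then add the results
∫ t·t^(s-1) over [0, 1)
for t in [1, 2): the term is ∫ 1/2·t^(s-1)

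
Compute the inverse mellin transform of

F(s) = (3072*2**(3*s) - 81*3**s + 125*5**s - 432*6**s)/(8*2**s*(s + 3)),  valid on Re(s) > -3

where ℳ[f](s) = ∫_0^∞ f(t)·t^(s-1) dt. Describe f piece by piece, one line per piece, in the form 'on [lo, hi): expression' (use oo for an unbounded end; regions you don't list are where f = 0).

breakpoints 3/2, 5/2, 3: one integral from each of the 4 segments
between 0 and 3/2 the integrand is 2*t**3·t^(s-1)
segment 3/2 to 5/2 holds 5*t**3; add its integral
∫ 4*t**3·t^(s-1) over [5/2, 3)
the [3, 4) slice contributes ∫ 6*t**3·t^(s-1) dt

on [0, 3/2): 2*t**3
on [3/2, 5/2): 5*t**3
on [5/2, 3): 4*t**3
on [3, 4): 6*t**3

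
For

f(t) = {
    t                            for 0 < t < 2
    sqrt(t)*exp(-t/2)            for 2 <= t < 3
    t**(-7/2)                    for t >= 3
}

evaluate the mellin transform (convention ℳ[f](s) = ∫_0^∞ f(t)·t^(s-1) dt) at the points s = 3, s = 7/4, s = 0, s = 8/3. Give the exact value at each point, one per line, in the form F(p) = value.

the shared t-power comes off first: sqrt(t) on [0, 2); exp(-t/2) on [2, 3); t**(-4) on [3, ∞)
slice at 2, 3, transform all 3 pieces, and sum them
over [0, 2), the kernel integral of t enters the sum
for t in [2, 3): the term is ∫ sqrt(t)*exp(-t/2)·t^(s-1)
piece [3, ∞): integrate t**(-7/2) against the kernel

F(3) = -78*sqrt(3)*exp(-3/2) - 15*sqrt(2)*sqrt(pi)*erfc(sqrt(6)/2) + 2*sqrt(3)/3 + 4 + 15*sqrt(2)*sqrt(pi)*erfc(1) + 58*sqrt(2)*exp(-1)
F(7/4) = -4*2**(1/4)*uppergamma(9/4, 3/2) + 4*3**(1/4)/63 + 16*2**(3/4)/11 + 4*2**(1/4)*uppergamma(9/4, 1)
F(0) = -sqrt(2)*sqrt(pi)*erfc(sqrt(6)/2) + 2*sqrt(3)/567 + sqrt(2)*sqrt(pi)*erfc(1) + 2
F(8/3) = -8*2**(1/6)*uppergamma(19/6, 3/2) + 2*3**(1/6)/5 + 24*2**(2/3)/11 + 8*2**(1/6)*uppergamma(19/6, 1)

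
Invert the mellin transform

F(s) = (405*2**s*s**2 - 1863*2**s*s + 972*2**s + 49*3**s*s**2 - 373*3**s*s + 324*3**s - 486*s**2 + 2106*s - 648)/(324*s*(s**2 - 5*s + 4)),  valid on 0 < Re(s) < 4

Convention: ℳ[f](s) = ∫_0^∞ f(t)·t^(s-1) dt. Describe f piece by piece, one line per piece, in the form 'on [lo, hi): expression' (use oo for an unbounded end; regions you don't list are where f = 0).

invert the shared t-power to get t/2 on [0, 1); t + 1 on [1, 2); t/4 on [2, 3); …
back out the common scale on t: t on [0, 1/2); 2*t + 1 on [1/2, 1); t/2 on [1, 3/2); …
slice at 1, 2, 3, transform all 4 pieces, and sum them
over [0, 1), the kernel integral of 1/2 enters the sum
∫ (t + 1)/t·t^(s-1) over [1, 2)
between 2 and 3 the integrand is 1/4·t^(s-1)
segment 3 to ∞ holds 8/t**4; add its integral

on [0, 1): 1/2
on [1, 2): (t + 1)/t
on [2, 3): 1/4
on [3, oo): 8/t**4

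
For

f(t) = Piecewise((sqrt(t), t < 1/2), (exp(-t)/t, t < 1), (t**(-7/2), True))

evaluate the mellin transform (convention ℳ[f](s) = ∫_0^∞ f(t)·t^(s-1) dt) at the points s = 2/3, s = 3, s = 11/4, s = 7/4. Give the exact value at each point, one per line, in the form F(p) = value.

F(2/3) = -uppergamma(-1/3, 1) + 6/17 + 3*2**(5/6)/14 + uppergamma(-1/3, 1/2)
F(3) = -2*exp(-1) + sqrt(2)/56 + 3*exp(-1/2)/2 + 2
F(11/4) = -uppergamma(7/4, 1) + 2**(3/4)/52 + uppergamma(7/4, 1/2) + 4/3
F(7/4) = -uppergamma(3/4, 1) + 2**(3/4)/18 + 4/7 + uppergamma(3/4, 1/2)

invert the shared t-power to get t**(3/2) on [0, 1/2); exp(-t) on [1/2, 1); t**(-5/2) on [1, ∞)
cuts at 1/2, 1: linearity sums the 3 kernel integrals
for t in [0, 1/2): the term is ∫ sqrt(t)·t^(s-1)
the [1/2, 1) slice contributes ∫ exp(-t)/t·t^(s-1) dt
∫ t**(-7/2)·t^(s-1) over [1, ∞)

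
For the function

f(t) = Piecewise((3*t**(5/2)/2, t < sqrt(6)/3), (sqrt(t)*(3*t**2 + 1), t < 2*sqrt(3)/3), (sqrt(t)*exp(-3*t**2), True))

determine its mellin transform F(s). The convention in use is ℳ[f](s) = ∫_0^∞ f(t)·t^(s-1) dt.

remove the shared t-power first: 3*t**2/2 on [0, sqrt(6)/3); 3*t**2 + 1 on [sqrt(6)/3, 2*sqrt(3)/3); exp(-3*t**2) on [2*sqrt(3)/3, ∞)
undo the power substitution: 3*t/2 on [0, 2/3); 3*t + 1 on [2/3, 4/3); exp(-3*t) on [4/3, ∞)
remove the common scale on t first: t on [0, 1); 2*t + 1 on [1, 2); exp(-2*t) on [2, ∞)
split f at sqrt(6)/3, 2*sqrt(3)/3: ℳ[f](s) collects 3 kernel integrals
segment [0, sqrt(6)/3) carries 3*t**(5/2)/2; integrate it
the [sqrt(6)/3, 2*sqrt(3)/3) slice contributes ∫ sqrt(t)*(3*t**2 + 1)·t^(s-1) dt
∫ over [2*sqrt(3)/3, ∞) of sqrt(t)*exp(-3*t**2)·t^(s-1) joins the sum

6**(-s/2 - 1/4)*(2**(s/2 + 1/4)*(2*s + 1)*(2*s + 5)*uppergamma(s/2 + 1/4, 4) + 2**(s + 7/2)*(-2*s - 1) - 2**(s + 9/2) + 5*2**(3*s/2 + 11/4)*(2*s + 1) + 2**(3*s/2 + 19/4))/(2*(2*s + 1)*(2*s + 5))
  Re(s) > -5/2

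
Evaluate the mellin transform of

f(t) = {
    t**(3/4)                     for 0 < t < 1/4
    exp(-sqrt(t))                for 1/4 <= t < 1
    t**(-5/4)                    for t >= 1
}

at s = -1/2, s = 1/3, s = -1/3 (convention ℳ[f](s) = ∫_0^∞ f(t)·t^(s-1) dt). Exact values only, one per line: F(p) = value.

remove the power substitution first: t**(3/2) on [0, 1/2); exp(-t) on [1/2, 1); t**(-5/2) on [1, ∞)
along the cuts 1/4, 1, ℳ[f](s) splits into 3 integrals
the [0, 1/4) slice contributes ∫ t**(3/4)·t^(s-1) dt
segment [1/4, 1) carries exp(-sqrt(t)); integrate it
the [1, ∞) slice contributes ∫ t**(-5/4)·t^(s-1) dt

F(-1/2) = -2*expint(2, 1) + 4/7 + 4*expint(2, 1/2) + 2*sqrt(2)
F(1/3) = -2*uppergamma(2/3, 1) + 3*2**(5/6)/26 + 12/11 + 2*uppergamma(2/3, 1/2)
F(-1/3) = -2*uppergamma(-2/3, 1) + 12/19 + 2*uppergamma(-2/3, 1/2) + 6*2**(1/6)/5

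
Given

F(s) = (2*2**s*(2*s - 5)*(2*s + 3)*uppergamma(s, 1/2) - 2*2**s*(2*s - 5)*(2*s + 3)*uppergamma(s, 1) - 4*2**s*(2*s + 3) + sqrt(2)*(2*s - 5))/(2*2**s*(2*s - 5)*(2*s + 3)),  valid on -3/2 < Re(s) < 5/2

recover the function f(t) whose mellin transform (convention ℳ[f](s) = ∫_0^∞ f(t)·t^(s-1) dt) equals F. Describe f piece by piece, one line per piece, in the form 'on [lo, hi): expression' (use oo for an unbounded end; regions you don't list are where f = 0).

on [0, 1/2): t**(3/2)
on [1/2, 1): exp(-t)
on [1, oo): t**(-5/2)

linearity at 1/2, 1 turns ℳ[f](s) into 3 summed integrals
between 0 and 1/2 the integrand is t**(3/2)·t^(s-1)
for t in [1/2, 1): the term is ∫ exp(-t)·t^(s-1)
∫ t**(-5/2)·t^(s-1) over [1, ∞)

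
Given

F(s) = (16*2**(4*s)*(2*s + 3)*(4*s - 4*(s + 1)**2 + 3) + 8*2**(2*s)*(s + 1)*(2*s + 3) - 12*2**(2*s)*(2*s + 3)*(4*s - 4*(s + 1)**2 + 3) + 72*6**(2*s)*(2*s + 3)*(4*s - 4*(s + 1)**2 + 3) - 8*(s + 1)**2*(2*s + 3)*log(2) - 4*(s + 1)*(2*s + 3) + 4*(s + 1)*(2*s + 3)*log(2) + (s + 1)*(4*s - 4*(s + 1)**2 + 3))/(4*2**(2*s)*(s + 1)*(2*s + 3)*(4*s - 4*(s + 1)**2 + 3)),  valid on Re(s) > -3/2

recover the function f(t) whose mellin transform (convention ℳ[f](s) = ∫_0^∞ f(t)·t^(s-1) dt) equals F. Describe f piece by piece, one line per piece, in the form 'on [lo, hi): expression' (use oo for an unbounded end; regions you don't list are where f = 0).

on [0, 1/4): t**(3/2)
on [1/4, 1): sqrt(t)*log(sqrt(t))
on [1, 4): 3*t
on [4, 9): 2*t

invert the power substitution to get t**3 on [0, 1/2); t*log(t) on [1/2, 1); 3*t**2 on [1, 2); …
undo the shared t-power: t on [0, 1/2); log(t)/t on [1/2, 1); 3 on [1, 2); …
the 4 pieces separated at 1/4, 1, 4 each add one integral
on [0, 1/4) integrate f = t**(3/2) against the kernel
segment 1/4 to 1 holds sqrt(t)*log(sqrt(t)); add its integral
the [1, 4) slice contributes ∫ 3*t·t^(s-1) dt
∫ over [4, 9) of 2*t·t^(s-1) joins the sum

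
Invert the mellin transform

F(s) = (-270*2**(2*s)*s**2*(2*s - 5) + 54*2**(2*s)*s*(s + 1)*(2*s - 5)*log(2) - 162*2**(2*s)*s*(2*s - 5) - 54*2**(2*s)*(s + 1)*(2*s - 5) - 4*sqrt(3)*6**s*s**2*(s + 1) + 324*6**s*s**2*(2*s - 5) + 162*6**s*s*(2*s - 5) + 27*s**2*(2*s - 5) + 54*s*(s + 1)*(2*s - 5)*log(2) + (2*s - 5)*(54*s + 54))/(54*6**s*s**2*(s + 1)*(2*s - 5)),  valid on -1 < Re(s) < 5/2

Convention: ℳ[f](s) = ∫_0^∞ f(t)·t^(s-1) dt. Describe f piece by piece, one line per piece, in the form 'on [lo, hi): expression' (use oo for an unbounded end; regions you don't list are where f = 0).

on [0, 1/6): 3*t
on [1/6, 2/3): log(3*t)
on [2/3, 1): 3*t + 3
on [1, oo): sqrt(3)/(27*t**(5/2))

remove the common scale on t first: t on [0, 1/2); log(t) on [1/2, 2); t + 3 on [2, 3); …
the 4 pieces separated at 1/6, 2/3, 1 each add one integral
on [0, 1/6) integrate f = 3*t against the kernel
over [1/6, 2/3), the kernel integral of log(3*t) enters the sum
piece [2/3, 1): integrate (3*t + 3) against the kernel
[1, ∞) adds the kernel integral of sqrt(3)/(27*t**(5/2))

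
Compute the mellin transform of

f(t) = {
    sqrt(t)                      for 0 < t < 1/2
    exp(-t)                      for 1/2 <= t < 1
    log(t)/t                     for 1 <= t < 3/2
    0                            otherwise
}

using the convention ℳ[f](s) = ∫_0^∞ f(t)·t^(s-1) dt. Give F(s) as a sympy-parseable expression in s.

(3*2**s*(2*s + 1)*(s**2 - 2*s + 1)*uppergamma(s, 1/2) - 3*2**s*(2*s + 1)*(s**2 - 2*s + 1)*uppergamma(s, 1) + 3*2**s*(2*s + 1) + 3**s*s*(2*s + 1)*(-2*log(2) + 2*log(3)) - 2*3**s*(2*s + 1) + 3**s*(2*s + 1)*(-2*log(3) + 2*log(2)) + 3*sqrt(2)*(s**2 - 2*s + 1))/(3*2**s*(2*s + 1)*(s**2 - 2*s + 1))
  Re(s) > -1/2

along the cuts 1/2, 1, ℳ[f](s) splits into 3 integrals
∫ over [0, 1/2) of sqrt(t)·t^(s-1) joins the sum
the [1/2, 1) slice contributes ∫ exp(-t)·t^(s-1) dt
∫ over [1, 3/2) of log(t)/t·t^(s-1) joins the sum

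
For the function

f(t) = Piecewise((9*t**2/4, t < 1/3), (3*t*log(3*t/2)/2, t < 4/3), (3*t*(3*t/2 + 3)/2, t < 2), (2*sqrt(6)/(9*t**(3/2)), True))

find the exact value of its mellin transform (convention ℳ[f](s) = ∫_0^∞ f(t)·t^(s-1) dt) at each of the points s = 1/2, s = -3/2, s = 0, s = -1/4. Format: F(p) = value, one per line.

F(1/2) = sqrt(3)*(-1139 + 30*sqrt(2) + 270*log(2) + 864*sqrt(6))/270
F(-3/2) = sqrt(3)*(-486*log(2) + sqrt(2) + 648)/108
F(0) = 2*sqrt(3)/27 + 5*log(2)/2 + 33/8
F(-1/4) = 3**(1/4)*(-436*sqrt(2) + 2*2**(3/4)*3**(1/4) + 65 + log(2**(42 + 84*sqrt(2))) + 180*6**(3/4))/63

the common scale on t comes off first: t**2 on [0, 1/2); t*log(t) on [1/2, 2); t*(t + 3) on [2, 3); …
invert the shared t-power to get t on [0, 1/2); log(t) on [1/2, 2); t + 3 on [2, 3); …
f breaks at 1/3, 4/3, 2 into 4 integrals to sum
∫ 9*t**2/4·t^(s-1) over [0, 1/3)
on [1/3, 4/3) integrate f = 3*t*log(3*t/2)/2 against the kernel
over [4/3, 2), the kernel integral of 3*t*(3*t/2 + 3)/2 enters the sum
segment [2, ∞) carries 2*sqrt(6)/(9*t**(3/2)); integrate it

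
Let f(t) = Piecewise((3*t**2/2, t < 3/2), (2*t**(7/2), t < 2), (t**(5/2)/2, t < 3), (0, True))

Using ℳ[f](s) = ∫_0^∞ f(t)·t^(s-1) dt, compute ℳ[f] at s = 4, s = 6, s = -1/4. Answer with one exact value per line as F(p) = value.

F(4) = -729*sqrt(6)/320 + 729/256 + 5696*sqrt(2)/195 + 729*sqrt(3)/13
F(6) = -19683*sqrt(6)/4864 + 19683/4096 + 29952*sqrt(2)/323 + 6561*sqrt(3)/17
F(-1/4) = -27*2**(3/4)*3**(1/4)/26 + 9*2**(1/4)*3**(3/4)/14 + 2*3**(1/4) + 472*2**(1/4)/117

along the cuts 3/2, 2, ℳ[f](s) splits into 3 integrals
segment 0 to 3/2 holds 3*t**2/2; add its integral
the [3/2, 2) slice contributes ∫ 2*t**(7/2)·t^(s-1) dt
between 2 and 3 the integrand is t**(5/2)/2·t^(s-1)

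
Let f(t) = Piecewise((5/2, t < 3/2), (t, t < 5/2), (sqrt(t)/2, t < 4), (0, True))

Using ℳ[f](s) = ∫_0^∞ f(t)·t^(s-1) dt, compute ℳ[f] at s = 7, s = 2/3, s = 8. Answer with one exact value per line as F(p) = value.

f breaks at 3/2, 5/2 into 3 integrals to sum
∫ over [0, 3/2) of 5/2·t^(s-1) joins the sum
piece [3/2, 5/2): integrate t against the kernel
∫ sqrt(t)/2·t^(s-1) over [5/2, 4)

F(7) = 63925121/26880 - 15625*sqrt(10)/768
F(2/3) = -15*2**(5/6)*5**(1/6)/28 + 12*2**(1/3)/7 + 3*2**(1/3)*5**(2/3)/4 + 57*2**(1/3)*3**(2/3)/40
F(8) = 5099805485/626688 - 390625*sqrt(10)/8704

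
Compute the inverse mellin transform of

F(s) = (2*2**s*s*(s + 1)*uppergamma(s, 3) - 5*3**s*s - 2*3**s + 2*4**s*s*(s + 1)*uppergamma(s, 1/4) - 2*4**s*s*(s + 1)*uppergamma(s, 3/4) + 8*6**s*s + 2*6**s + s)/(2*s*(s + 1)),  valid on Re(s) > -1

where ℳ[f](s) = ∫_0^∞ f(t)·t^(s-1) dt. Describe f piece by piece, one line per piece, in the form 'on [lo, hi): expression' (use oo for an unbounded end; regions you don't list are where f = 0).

strip the common scale on t: t on [0, 1/2); exp(-t/2) on [1/2, 3/2); t + 1 on [3/2, 3); …
f breaks at 1, 3, 6 into 4 integrals to sum
the [0, 1) slice contributes ∫ t/2·t^(s-1) dt
on [1, 3): add ∫ exp(-t/4)·t^(s-1) dt
piece [3, 6): integrate (t/2 + 1) against the kernel
for t in [6, ∞): the term is ∫ exp(-t/2)·t^(s-1)

on [0, 1): t/2
on [1, 3): exp(-t/4)
on [3, 6): t/2 + 1
on [6, oo): exp(-t/2)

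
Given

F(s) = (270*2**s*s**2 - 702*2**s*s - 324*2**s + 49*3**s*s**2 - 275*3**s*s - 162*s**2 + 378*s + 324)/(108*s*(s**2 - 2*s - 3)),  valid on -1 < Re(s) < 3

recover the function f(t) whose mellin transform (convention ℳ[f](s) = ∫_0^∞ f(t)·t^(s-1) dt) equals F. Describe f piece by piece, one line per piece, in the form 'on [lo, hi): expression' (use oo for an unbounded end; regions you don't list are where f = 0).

peel off the common scale on t: t on [0, 1/2); 2*t + 1 on [1/2, 1); t/2 on [1, 3/2); …
summing 4 kernel integrals split by 1, 2, 3 yields ℳ[f](s)
segment 0 to 1 holds t/2; add its integral
for t in [1, 2): the term is ∫ (t + 1)·t^(s-1)
∫ t/4·t^(s-1) over [2, 3)
on [3, ∞) integrate f = 8/t**3 against the kernel

on [0, 1): t/2
on [1, 2): t + 1
on [2, 3): t/4
on [3, oo): 8/t**3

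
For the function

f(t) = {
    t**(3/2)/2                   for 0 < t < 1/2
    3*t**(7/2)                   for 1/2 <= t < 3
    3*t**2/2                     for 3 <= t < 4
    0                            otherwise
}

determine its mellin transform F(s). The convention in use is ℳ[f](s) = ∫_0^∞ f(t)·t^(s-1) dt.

split f at 1/2, 3: ℳ[f](s) collects 3 kernel integrals
the [0, 1/2) slice contributes ∫ t**(3/2)/2·t^(s-1) dt
over [1/2, 3), the kernel integral of 3*t**(7/2) enters the sum
for t in [3, 4): the term is ∫ 3*t**2/2·t^(s-1)

(192*2**(2*s)*(2*s + 3)*(2*s + 7) - 3*2**(1/2 - s)*(s + 2)*(2*s + 3) + 2*2**(1/2 - s)*(s + 2)*(2*s + 7) - 108*3**s*(2*s + 3)*(2*s + 7) + 1296*3**(s + 1/2)*(s + 2)*(2*s + 3))/(8*(s + 2)*(2*s + 3)*(2*s + 7))
  Re(s) > -3/2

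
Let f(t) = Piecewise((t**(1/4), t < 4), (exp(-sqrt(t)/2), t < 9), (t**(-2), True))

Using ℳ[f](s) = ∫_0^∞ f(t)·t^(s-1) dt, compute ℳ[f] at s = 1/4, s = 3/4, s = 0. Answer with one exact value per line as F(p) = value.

back out the power substitution: sqrt(t) on [0, 2); exp(-t/2) on [2, 3); t**(-4) on [3, ∞)
split f at 4, 9: ℳ[f](s) collects 3 kernel integrals
∫ t**(1/4)·t^(s-1) over [0, 4)
between 4 and 9 the integrand is exp(-sqrt(t)/2)·t^(s-1)
on [9, ∞): add ∫ t**(-2)·t^(s-1) dt

F(1/4) = -2*sqrt(2)*sqrt(pi)*erfc(sqrt(6)/2) + 4*sqrt(3)/567 + 2*sqrt(2)*sqrt(pi)*erfc(1) + 4
F(3/4) = -4*sqrt(3)*exp(-3/2) - 2*sqrt(2)*sqrt(pi)*erfc(sqrt(6)/2) + 4*sqrt(3)/135 + 2*sqrt(2)*sqrt(pi)*erfc(1) + 4*sqrt(2)*exp(-1) + 4
F(0) = 2*Ei(-3/2) + 1/162 - 2*Ei(-1) + 4*sqrt(2)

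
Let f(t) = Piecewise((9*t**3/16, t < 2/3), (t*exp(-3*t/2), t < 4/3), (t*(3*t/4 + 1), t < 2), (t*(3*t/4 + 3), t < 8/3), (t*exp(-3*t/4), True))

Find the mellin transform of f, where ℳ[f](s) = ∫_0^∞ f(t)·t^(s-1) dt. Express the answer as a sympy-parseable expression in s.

back out the shared t-power: 9*t**2/16 on [0, 2/3); exp(-3*t/2) on [2/3, 4/3); 3*t/4 + 1 on [4/3, 2); …
invert the common scale on t to get t**2/4 on [0, 1); exp(-t) on [1, 2); t/2 + 1 on [2, 3); …
the common scale on t comes off first: t**2 on [0, 1/2); exp(-2*t) on [1/2, 1); t + 1 on [1, 3/2); …
split f at 2/3, 4/3, 2, 8/3: ℳ[f](s) collects 5 kernel integrals
for t in [0, 2/3): the term is ∫ 9*t**3/16·t^(s-1)
∫ over [2/3, 4/3) of t*exp(-3*t/2)·t^(s-1) joins the sum
piece [4/3, 2): integrate t*(3*t/4 + 1) against the kernel
[2, 8/3) adds the kernel integral of t*(3*t/4 + 3)
[8/3, ∞) adds the kernel integral of t*exp(-3*t/4)

2**s*(80*2**(2*s)*(s + 1)*(s + 3) + 48*2**(2*s)*(s + 3) + 8*2**s*(s + 1)*(s + 2)*(s + 3)*uppergamma(s + 1, 2) - 16*2**s*(s + 1)*(s + 3) - 8*2**s*(s + 3) - 24*3**s*(s + 1)*(s + 3) - 24*3**s*(s + 3) + 4*(s + 1)*(s + 2)*(s + 3)*uppergamma(s + 1, 1) - 4*(s + 1)*(s + 2)*(s + 3)*uppergamma(s + 1, 2) + (s + 1)*(s + 2))/(6*3**s*(s + 1)*(s + 2)*(s + 3))
  Re(s) > -3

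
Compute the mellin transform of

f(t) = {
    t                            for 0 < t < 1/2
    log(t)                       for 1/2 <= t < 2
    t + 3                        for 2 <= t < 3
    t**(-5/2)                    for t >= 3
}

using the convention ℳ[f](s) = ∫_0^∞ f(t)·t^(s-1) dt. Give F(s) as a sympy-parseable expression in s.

split f at 1/2, 2, 3: ℳ[f](s) collects 4 kernel integrals
the [0, 1/2) slice contributes ∫ t·t^(s-1) dt
piece [1/2, 2): integrate log(t) against the kernel
on [2, 3) integrate f = (t + 3) against the kernel
∫ t**(-5/2)·t^(s-1) over [3, ∞)

(-270*2**(2*s)*s**2*(2*s - 5) + 54*2**(2*s)*s*(s + 1)*(2*s - 5)*log(2) - 162*2**(2*s)*s*(2*s - 5) - 54*2**(2*s)*(s + 1)*(2*s - 5) - 4*sqrt(3)*6**s*s**2*(s + 1) + 324*6**s*s**2*(2*s - 5) + 162*6**s*s*(2*s - 5) + 27*s**2*(2*s - 5) + 54*s*(s + 1)*(2*s - 5)*log(2) + (2*s - 5)*(54*s + 54))/(54*2**s*s**2*(s + 1)*(2*s - 5))
  -1 < Re(s) < 5/2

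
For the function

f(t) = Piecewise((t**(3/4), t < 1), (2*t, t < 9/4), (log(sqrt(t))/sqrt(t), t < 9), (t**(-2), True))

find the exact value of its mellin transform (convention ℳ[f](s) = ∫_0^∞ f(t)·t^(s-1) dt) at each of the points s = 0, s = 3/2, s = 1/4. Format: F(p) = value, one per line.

invert the power substitution to get t**(3/2) on [0, 1); 2*t**2 on [1, 3/2); log(t)/t on [3/2, 3); …
treat the 4 regions marked off by 1, 9/4, 9 separately and sum
the [0, 1) slice contributes ∫ t**(3/4)·t^(s-1) dt
on [1, 9/4) integrate f = 2*t against the kernel
∫ over [9/4, 9) of log(sqrt(t))/sqrt(t)·t^(s-1) joins the sum
∫ over [9, ∞) of t**(-2)·t^(s-1) joins the sum

F(0) = log(6**(2/3)/4) + 365/81
F(3/2) = 9*log(2)/4 + 271/90 + 27*log(3)/4
F(1/4) = -1508*sqrt(3)/567 - 4*sqrt(3)*log(3)/3 - 4*sqrt(6)*log(2)/3 - 3/5 + 4*sqrt(6)*log(3)/3 + 67*sqrt(6)/15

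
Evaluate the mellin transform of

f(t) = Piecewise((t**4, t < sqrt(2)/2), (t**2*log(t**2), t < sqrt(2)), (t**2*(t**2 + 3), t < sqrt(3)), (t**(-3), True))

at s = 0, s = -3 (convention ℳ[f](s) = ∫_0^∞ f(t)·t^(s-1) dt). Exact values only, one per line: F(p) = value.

peel off the shared t-power: t**2 on [0, sqrt(2)/2); log(t**2) on [sqrt(2)/2, sqrt(2)); t**2 + 3 on [sqrt(2), sqrt(3)); …
remove the power substitution first: t on [0, 1/2); log(t) on [1/2, 2); t + 3 on [2, 3); …
integrate the 4 segments split at sqrt(2)/2, sqrt(2), sqrt(3), then add the results
for t in [0, sqrt(2)/2): the term is ∫ t**4·t^(s-1)
[sqrt(2)/2, sqrt(2)) adds the kernel integral of t**2*log(t**2)
the [sqrt(2), sqrt(3)) slice contributes ∫ t**2*(t**2 + 3)·t^(s-1) dt
∫ t**(-3)·t^(s-1) over [sqrt(3), ∞)

F(0) = sqrt(3)/27 + 5*log(2)/4 + 33/16
F(-3) = sqrt(2)*(-486*log(2) + sqrt(2) + 648)/324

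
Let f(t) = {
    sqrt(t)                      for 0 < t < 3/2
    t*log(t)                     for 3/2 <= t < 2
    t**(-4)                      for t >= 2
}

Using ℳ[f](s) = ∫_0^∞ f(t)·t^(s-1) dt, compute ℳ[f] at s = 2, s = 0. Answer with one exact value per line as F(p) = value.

summing 3 kernel integrals split by 3/2, 2 yields ℳ[f](s)
the [0, 3/2) slice contributes ∫ sqrt(t)·t^(s-1) dt
on [3/2, 2) integrate f = t*log(t) against the kernel
on [2, ∞) integrate f = t**(-4) against the kernel

F(2) = -9*log(3)/8 - 7/18 + 9*sqrt(6)/20 + 91*log(2)/24
F(0) = -31/64 + log(8*sqrt(6)/9) + sqrt(6)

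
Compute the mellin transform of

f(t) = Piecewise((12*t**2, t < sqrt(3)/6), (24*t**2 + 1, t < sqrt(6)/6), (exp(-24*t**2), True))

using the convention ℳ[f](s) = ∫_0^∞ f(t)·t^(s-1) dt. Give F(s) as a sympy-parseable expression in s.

peel off the common scale on t: 3*t**2 on [0, sqrt(3)/3); 6*t**2 + 1 on [sqrt(3)/3, sqrt(6)/3); exp(-6*t**2) on [sqrt(6)/3, ∞)
reversing the power substitution: 3*t on [0, 1/3); 6*t + 1 on [1/3, 2/3); exp(-6*t) on [2/3, ∞)
reversing the common scale on t: t on [0, 1); 2*t + 1 on [1, 2); exp(-2*t) on [2, ∞)
f breaks at sqrt(3)/6, sqrt(6)/6 into 3 integrals to sum
segment [0, sqrt(3)/6) carries 12*t**2; integrate it
[sqrt(3)/6, sqrt(6)/6) adds the kernel integral of (24*t**2 + 1)
∫ over [sqrt(6)/6, ∞) of exp(-24*t**2)·t^(s-1) joins the sum

(2**(s/2)*s*(s/2 + 1)*uppergamma(s/2, 4)/2 - 4**(s/2)*s - 4**(s/2) + 5*8**(s/2)*s/2 + 8**(s/2))/(12**(s/2)*2**s*s*(s/2 + 1))
  Re(s) > -2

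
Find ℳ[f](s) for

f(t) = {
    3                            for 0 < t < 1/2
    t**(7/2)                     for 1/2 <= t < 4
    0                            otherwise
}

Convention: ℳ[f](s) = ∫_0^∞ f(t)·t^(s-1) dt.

(2048*2**(3*s)*s - sqrt(2)*s + 48*s + 168)/(8*2**s*s*(2*s + 7))
  Re(s) > 0

the 2 pieces separated at 1/2 each add one integral
∫ 3·t^(s-1) over [0, 1/2)
piece [1/2, 4): integrate t**(7/2) against the kernel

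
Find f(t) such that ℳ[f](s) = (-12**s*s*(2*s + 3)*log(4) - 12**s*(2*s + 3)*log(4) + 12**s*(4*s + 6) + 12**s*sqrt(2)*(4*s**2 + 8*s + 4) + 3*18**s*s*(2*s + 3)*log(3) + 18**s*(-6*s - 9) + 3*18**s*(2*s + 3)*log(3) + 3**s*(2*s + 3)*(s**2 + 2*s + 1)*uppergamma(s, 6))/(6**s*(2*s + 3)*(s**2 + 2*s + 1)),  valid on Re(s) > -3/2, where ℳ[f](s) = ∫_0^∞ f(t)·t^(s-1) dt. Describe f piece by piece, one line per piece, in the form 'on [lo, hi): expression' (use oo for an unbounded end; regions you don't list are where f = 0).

linearity at 2, 3 turns ℳ[f](s) into 3 summed integrals
∫ over [0, 2) of t**(3/2)·t^(s-1) joins the sum
∫ over [2, 3) of t*log(t)·t^(s-1) joins the sum
∫ over [3, ∞) of exp(-2*t)·t^(s-1) joins the sum

on [0, 2): t**(3/2)
on [2, 3): t*log(t)
on [3, oo): exp(-2*t)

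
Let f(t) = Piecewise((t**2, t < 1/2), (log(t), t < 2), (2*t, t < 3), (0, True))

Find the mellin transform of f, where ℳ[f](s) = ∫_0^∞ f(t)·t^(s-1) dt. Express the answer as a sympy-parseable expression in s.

(-16*2**(2*s)*s**2*(s + 2) + 4*2**(2*s)*s*(s + 1)*(s + 2)*log(2) - 4*2**(2*s)*(s + 1)*(s + 2) + 24*6**s*s**2*(s + 2) + s**2*(s + 1) + 4*s*(s + 1)*(s + 2)*log(2) + 4*(s + 1)*(s + 2))/(4*2**s*s**2*(s + 1)*(s + 2))
  Re(s) > -2

cuts at 1/2, 2: linearity sums the 3 kernel integrals
[0, 1/2) adds the kernel integral of t**2
on [1/2, 2): add ∫ log(t)·t^(s-1) dt
∫ over [2, 3) of 2*t·t^(s-1) joins the sum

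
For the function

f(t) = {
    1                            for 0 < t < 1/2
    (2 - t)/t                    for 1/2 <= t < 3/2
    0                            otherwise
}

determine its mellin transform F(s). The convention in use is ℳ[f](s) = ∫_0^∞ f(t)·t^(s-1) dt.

undo the shared t-power: t on [0, 1/2); 2 - t on [1/2, 3/2)
cuts at 1/2: linearity sums the 2 kernel integrals
∫ 1·t^(s-1) over [0, 1/2)
on [1/2, 3/2) integrate f = (2 - t)/t against the kernel

(3**s*s + 3**(s + 1) - 6*s - 6)/(3*2**s*s*(s - 1))
  Re(s) > 0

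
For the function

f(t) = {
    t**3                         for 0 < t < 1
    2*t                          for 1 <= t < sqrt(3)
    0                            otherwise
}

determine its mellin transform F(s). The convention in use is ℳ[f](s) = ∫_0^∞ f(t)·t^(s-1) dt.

(2*3**(s/2 + 1/2)*(s + 3) - s - 5)/((s + 1)*(s + 3))
  Re(s) > -3

strip the power substitution: t**(3/2) on [0, 1); 2*sqrt(t) on [1, 3)
breakpoints 1: one integral from each of the 2 segments
on [0, 1): add ∫ t**3·t^(s-1) dt
over [1, sqrt(3)), the kernel integral of 2*t enters the sum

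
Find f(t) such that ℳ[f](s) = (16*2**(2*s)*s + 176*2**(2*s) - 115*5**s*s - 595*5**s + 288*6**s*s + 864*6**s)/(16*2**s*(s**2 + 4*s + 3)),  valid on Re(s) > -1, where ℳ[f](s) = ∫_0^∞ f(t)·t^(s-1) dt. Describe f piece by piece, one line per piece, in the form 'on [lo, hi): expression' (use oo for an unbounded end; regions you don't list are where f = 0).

on [0, 2): 5*t/2
on [2, 5/2): t**3/2
on [5/2, 3): 6*t

slice at 2, 5/2, transform all 3 pieces, and sum them
on [0, 2) integrate f = 5*t/2 against the kernel
∫ t**3/2·t^(s-1) over [2, 5/2)
the [5/2, 3) slice contributes ∫ 6*t·t^(s-1) dt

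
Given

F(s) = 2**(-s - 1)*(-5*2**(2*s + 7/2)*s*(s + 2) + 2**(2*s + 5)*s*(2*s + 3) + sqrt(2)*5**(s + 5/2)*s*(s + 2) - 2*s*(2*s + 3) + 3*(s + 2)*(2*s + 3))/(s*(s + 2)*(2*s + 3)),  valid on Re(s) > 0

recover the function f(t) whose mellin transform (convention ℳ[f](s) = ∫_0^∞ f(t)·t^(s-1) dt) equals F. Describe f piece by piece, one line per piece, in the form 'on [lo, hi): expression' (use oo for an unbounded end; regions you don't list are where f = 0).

on [0, 1/2): 3/2
on [1/2, 2): 4*t**2
on [2, 5/2): 5*t**(3/2)

split f at 1/2, 2: ℳ[f](s) collects 3 kernel integrals
[0, 1/2) adds the kernel integral of 3/2
∫ over [1/2, 2) of 4*t**2·t^(s-1) joins the sum
segment 2 to 5/2 holds 5*t**(3/2); add its integral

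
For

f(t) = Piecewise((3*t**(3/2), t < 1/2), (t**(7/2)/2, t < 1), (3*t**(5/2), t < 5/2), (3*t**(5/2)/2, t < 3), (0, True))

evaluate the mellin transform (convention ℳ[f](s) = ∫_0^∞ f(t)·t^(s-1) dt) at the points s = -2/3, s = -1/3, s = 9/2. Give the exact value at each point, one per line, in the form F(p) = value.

integrate the 4 segments split at 1/2, 1, 5/2, then add the results
the [0, 1/2) slice contributes ∫ 3*t**(3/2)·t^(s-1) dt
[1/2, 1) adds the kernel integral of t**(7/2)/2
piece [1, 5/2): integrate 3*t**(5/2) against the kernel
segment [5/2, 3) carries 3*t**(5/2)/2; integrate it

F(-2/3) = -273/187 + 1209*2**(1/6)/680 + 45*2**(1/6)*5**(5/6)/44 + 27*3**(5/6)/11
F(-1/3) = -303/247 + 1347*2**(5/6)/2128 + 225*2**(5/6)*5**(1/6)/104 + 81*3**(1/6)/13
F(9/2) = 2453807/4096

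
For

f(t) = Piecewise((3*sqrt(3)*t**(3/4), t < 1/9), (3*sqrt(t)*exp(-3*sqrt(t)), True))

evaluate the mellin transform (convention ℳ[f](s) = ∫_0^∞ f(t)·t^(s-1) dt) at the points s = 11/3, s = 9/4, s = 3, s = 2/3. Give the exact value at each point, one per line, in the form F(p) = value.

undo the power substitution: 3*sqrt(3)*t**(3/2) on [0, 1/3); 3*t*exp(-3*t) on [1/3, ∞)
strip the common scale on t: t**(3/2) on [0, 1); t*exp(-t) on [1, ∞)
back out the shared t-power: sqrt(t) on [0, 1); exp(-t) on [1, ∞)
cuts at 1/9: linearity sums the 2 kernel integrals
the [0, 1/9) slice contributes ∫ 3*sqrt(3)*t**(3/4)·t^(s-1) dt
over [1/9, ∞), the kernel integral of 3*sqrt(t)*exp(-3*sqrt(t)) enters the sum

F(11/3) = 2*3**(2/3)*(6 + 53*uppergamma(25/3, 1))/347733
F(9/4) = sqrt(3)*(E*(16 + 2835*sqrt(pi)*erfc(1)) + 11490)*exp(-1)/11664
F(3) = 4/10935 + 3914*exp(-1)/729
F(2/3) = 2*3**(2/3)*(6 + 17*uppergamma(7/3, 1))/153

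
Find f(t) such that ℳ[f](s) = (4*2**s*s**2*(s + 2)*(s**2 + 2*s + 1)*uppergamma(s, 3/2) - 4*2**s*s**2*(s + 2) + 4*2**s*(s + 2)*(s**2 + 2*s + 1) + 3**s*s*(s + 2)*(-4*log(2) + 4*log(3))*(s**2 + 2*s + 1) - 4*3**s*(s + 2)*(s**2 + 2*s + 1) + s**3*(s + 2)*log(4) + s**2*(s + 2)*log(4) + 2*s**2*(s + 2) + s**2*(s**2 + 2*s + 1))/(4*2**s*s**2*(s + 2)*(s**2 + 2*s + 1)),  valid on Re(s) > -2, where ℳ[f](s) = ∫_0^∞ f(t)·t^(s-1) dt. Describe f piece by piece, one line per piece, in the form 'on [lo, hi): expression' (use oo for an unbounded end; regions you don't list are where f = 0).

slice at 1/2, 1, 3/2, transform all 4 pieces, and sum them
[0, 1/2) adds the kernel integral of t**2
on [1/2, 1) integrate f = t*log(t) against the kernel
∫ log(t)·t^(s-1) over [1, 3/2)
the [3/2, ∞) slice contributes ∫ exp(-t)·t^(s-1) dt

on [0, 1/2): t**2
on [1/2, 1): t*log(t)
on [1, 3/2): log(t)
on [3/2, oo): exp(-t)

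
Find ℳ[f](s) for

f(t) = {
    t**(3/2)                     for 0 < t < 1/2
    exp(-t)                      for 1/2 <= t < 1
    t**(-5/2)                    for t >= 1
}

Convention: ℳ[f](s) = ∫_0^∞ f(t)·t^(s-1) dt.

slice at 1/2, 1, transform all 3 pieces, and sum them
over [0, 1/2), the kernel integral of t**(3/2) enters the sum
[1/2, 1) adds the kernel integral of exp(-t)
on [1, ∞) integrate f = t**(-5/2) against the kernel

(2*2**s*(2*s - 5)*(2*s + 3)*uppergamma(s, 1/2) - 2*2**s*(2*s - 5)*(2*s + 3)*uppergamma(s, 1) - 4*2**s*(2*s + 3) + sqrt(2)*(2*s - 5))/(2*2**s*(2*s - 5)*(2*s + 3))
  -3/2 < Re(s) < 5/2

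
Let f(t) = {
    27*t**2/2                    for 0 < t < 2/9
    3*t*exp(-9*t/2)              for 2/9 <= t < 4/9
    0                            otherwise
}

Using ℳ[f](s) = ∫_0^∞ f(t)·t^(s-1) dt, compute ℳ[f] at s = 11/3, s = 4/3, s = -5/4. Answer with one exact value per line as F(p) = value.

F(11/3) = 16*6**(2/3)*(-17*uppergamma(14/3, 2) + 3 + 17*uppergamma(14/3, 1))/334611
F(4/3) = 2*6**(1/3)*(-10*uppergamma(7/3, 2) + 3 + 10*uppergamma(7/3, 1))/405
F(-5/4) = 2**(3/4)*sqrt(3)*(-3*uppergamma(-1/4, 2) + 3*uppergamma(-1/4, 1) + 4)/2

back out the common scale on t: 3*t**2/2 on [0, 2/3); t*exp(-3*t/2) on [2/3, 4/3)
back out the shared t-power: 3*t/2 on [0, 2/3); exp(-3*t/2) on [2/3, 4/3)
invert the common scale on t to get t on [0, 1); exp(-t) on [1, 2)
decompose at 2/9; ℳ[f](s) sums the 2 pieces' integrals
between 0 and 2/9 the integrand is 27*t**2/2·t^(s-1)
over [2/9, 4/9), the kernel integral of 3*t*exp(-9*t/2) enters the sum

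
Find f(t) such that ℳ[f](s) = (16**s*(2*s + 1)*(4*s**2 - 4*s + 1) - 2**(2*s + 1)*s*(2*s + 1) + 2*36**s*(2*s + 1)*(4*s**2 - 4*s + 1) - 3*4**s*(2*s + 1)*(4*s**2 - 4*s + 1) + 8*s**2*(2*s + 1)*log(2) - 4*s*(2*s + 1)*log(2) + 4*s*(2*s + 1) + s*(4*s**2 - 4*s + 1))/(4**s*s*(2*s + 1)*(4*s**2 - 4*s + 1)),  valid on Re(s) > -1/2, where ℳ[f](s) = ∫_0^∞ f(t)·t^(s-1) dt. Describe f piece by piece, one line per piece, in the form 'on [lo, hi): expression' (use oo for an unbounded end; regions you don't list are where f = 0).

the power substitution comes off first: t on [0, 1/2); log(t)/t on [1/2, 1); 3 on [1, 2); …
f breaks at 1/4, 1, 4 into 4 integrals to sum
∫ sqrt(t)·t^(s-1) over [0, 1/4)
∫ log(sqrt(t))/sqrt(t)·t^(s-1) over [1/4, 1)
on [1, 4): add ∫ 3·t^(s-1) dt
∫ 2·t^(s-1) over [4, 9)

on [0, 1/4): sqrt(t)
on [1/4, 1): log(sqrt(t))/sqrt(t)
on [1, 4): 3
on [4, 9): 2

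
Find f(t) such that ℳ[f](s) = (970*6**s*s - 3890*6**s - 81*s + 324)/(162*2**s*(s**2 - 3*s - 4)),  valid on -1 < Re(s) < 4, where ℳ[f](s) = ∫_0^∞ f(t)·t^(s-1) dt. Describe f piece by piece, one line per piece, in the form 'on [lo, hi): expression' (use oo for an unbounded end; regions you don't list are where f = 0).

f breaks at 1/2, 3 into 3 integrals to sum
[0, 1/2) adds the kernel integral of t
∫ over [1/2, 3) of 2*t·t^(s-1) joins the sum
the [3, ∞) slice contributes ∫ t**(-4)·t^(s-1) dt

on [0, 1/2): t
on [1/2, 3): 2*t
on [3, oo): t**(-4)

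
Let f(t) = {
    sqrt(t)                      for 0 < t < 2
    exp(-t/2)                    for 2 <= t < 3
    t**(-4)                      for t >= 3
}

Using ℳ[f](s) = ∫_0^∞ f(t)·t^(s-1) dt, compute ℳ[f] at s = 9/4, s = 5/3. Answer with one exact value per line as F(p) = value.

summing 3 kernel integrals split by 2, 3 yields ℳ[f](s)
over [0, 2), the kernel integral of sqrt(t) enters the sum
∫ over [2, 3) of exp(-t/2)·t^(s-1) joins the sum
piece [3, ∞): integrate t**(-4) against the kernel

F(9/4) = -4*2**(1/4)*uppergamma(9/4, 3/2) + 4*3**(1/4)/63 + 16*2**(3/4)/11 + 4*2**(1/4)*uppergamma(9/4, 1)
F(5/3) = -2*2**(2/3)*uppergamma(5/3, 3/2) + 3**(2/3)/63 + 2*2**(2/3)*uppergamma(5/3, 1) + 24*2**(1/6)/13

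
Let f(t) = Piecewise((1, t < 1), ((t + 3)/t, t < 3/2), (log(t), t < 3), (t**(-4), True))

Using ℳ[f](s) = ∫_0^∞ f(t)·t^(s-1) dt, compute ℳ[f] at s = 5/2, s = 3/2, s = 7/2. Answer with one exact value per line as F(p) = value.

the shared t-power comes off first: t on [0, 1); t + 3 on [1, 3/2); t*log(t) on [3/2, 3); …
f breaks at 1, 3/2, 3 into 4 integrals to sum
[0, 1) adds the kernel integral of 1
piece [1, 3/2): integrate (t + 3)/t against the kernel
the [3/2, 3) slice contributes ∫ log(t)·t^(s-1) dt
segment 3 to ∞ holds t**(-4); add its integral

F(5/2) = -922*sqrt(3)/675 - 2 + 213*sqrt(6)/100 + log(2**(9*sqrt(6)/20)*3**(-9*sqrt(6)/20 + 18*sqrt(3)/5))
F(3/2) = -6 - 178*sqrt(3)/135 + log(2**(sqrt(6)/2)*3**(-sqrt(6)/2 + 2*sqrt(3))) + 23*sqrt(6)/6
F(7/2) = -226*sqrt(3)/147 - 27*sqrt(6)*log(3)/56 - 6/5 + 27*sqrt(6)*log(2)/56 + 3861*sqrt(6)/1960 + 54*sqrt(3)*log(3)/7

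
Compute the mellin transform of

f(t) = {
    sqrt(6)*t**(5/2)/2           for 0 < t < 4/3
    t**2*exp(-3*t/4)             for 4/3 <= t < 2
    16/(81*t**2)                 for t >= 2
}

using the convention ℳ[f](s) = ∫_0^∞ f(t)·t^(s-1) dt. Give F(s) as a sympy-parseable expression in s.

the shared t-power comes off first: sqrt(6)*sqrt(t)/2 on [0, 4/3); exp(-3*t/4) on [4/3, 2); 16/(81*t**4) on [2, ∞)
reversing the common scale on t: sqrt(2)*sqrt(t)/2 on [0, 4); exp(-t/4) on [4, 6); 16/t**4 on [6, ∞)
remove the common scale on t first: sqrt(t) on [0, 2); exp(-t/2) on [2, 3); t**(-4) on [3, ∞)
along the cuts 4/3, 2, ℳ[f](s) splits into 3 integrals
∫ over [0, 4/3) of sqrt(6)*t**(5/2)/2·t^(s-1) joins the sum
between 4/3 and 2 the integrand is t**2*exp(-3*t/4)·t^(s-1)
between 2 and ∞ the integrand is 16/(81*t**2)·t^(s-1)

4*(2/3)**s*(36*2**s*(s - 2)*(2*s + 5)*uppergamma(s + 2, 1) - 36*2**s*(s - 2)*(2*s + 5)*uppergamma(s + 2, 3/2) + 72*2**(s + 1/2)*(s - 2) - 3**s*(2*s + 5))/(81*(s - 2)*(2*s + 5))
  -5/2 < Re(s) < 2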